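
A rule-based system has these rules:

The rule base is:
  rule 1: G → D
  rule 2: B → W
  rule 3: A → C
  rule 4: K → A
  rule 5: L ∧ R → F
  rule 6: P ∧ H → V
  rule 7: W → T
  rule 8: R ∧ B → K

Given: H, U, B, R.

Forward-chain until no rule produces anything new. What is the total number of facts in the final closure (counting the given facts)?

Round 1: rule 2 [B → W]; rule 8 [R ∧ B → K]. New: W, K.
Round 2: rule 4 [K → A]; rule 7 [W → T]. New: A, T.
Round 3: rule 3 [A → C]. New: C.
Closure: {A, B, C, H, K, R, T, U, W} — 9 facts.

9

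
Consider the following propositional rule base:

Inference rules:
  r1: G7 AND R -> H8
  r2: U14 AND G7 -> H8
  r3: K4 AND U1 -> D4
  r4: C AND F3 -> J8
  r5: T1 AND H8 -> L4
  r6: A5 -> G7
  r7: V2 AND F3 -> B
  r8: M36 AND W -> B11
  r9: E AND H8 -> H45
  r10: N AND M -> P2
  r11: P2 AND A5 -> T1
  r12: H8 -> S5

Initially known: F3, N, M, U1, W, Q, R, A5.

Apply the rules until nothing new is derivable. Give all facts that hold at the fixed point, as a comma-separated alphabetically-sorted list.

Round 1 — r6, r10, derive G7, P2.
Round 2 — r1, r11, derive H8, T1.
Round 3 — r5, r12, derive L4, S5.

A5, F3, G7, H8, L4, M, N, P2, Q, R, S5, T1, U1, W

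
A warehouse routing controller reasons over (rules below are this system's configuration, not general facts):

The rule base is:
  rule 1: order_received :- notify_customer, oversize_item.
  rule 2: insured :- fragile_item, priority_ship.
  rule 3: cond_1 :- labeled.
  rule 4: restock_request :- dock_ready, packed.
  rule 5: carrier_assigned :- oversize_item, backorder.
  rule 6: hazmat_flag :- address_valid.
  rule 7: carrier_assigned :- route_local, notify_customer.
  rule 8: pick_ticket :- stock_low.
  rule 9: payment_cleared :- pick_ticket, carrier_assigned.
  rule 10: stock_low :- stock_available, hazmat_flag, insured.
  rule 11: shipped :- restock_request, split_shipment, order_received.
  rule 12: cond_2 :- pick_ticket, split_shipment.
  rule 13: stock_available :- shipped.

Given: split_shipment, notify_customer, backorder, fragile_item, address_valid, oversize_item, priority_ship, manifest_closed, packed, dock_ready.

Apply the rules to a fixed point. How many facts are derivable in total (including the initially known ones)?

21

Round 1 — rule 1, rule 2, rule 4, rule 5, rule 6, derive order_received, insured, restock_request, carrier_assigned, hazmat_flag.
Round 2 — rule 11, derive shipped.
Round 3 — rule 13, derive stock_available.
Round 4 — rule 10, derive stock_low.
Round 5 — rule 8, derive pick_ticket.
Round 6 — rule 9, rule 12, derive payment_cleared, cond_2.
Closure: {address_valid, backorder, carrier_assigned, cond_2, dock_ready, fragile_item, hazmat_flag, insured, manifest_closed, notify_customer, order_received, oversize_item, packed, payment_cleared, pick_ticket, priority_ship, restock_request, shipped, split_shipment, stock_available, stock_low} — 21 facts.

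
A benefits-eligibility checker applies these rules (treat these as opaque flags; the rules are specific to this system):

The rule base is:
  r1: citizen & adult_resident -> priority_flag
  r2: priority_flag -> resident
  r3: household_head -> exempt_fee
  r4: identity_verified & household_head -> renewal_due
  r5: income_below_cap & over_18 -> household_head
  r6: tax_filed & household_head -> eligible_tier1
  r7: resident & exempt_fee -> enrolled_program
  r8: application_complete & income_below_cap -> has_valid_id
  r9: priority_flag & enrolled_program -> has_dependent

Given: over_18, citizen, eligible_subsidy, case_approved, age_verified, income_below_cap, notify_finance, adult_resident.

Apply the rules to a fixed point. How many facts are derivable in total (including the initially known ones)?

14

Round 1 fires r1, r5, giving priority_flag, household_head.
Round 2 fires r2, r3, giving resident, exempt_fee.
Round 3 fires r7, giving enrolled_program.
Round 4 fires r9, giving has_dependent.
Closure: {adult_resident, age_verified, case_approved, citizen, eligible_subsidy, enrolled_program, exempt_fee, has_dependent, household_head, income_below_cap, notify_finance, over_18, priority_flag, resident} — 14 facts.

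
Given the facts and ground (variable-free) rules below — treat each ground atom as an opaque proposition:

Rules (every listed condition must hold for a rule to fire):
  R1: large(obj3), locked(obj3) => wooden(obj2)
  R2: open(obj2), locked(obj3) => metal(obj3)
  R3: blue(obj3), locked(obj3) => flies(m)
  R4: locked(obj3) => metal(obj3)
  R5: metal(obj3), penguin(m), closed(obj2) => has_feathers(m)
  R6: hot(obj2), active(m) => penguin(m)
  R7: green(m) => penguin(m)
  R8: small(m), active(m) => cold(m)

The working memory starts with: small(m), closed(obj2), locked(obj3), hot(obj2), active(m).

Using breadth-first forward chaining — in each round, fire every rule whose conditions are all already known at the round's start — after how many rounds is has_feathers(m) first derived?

Round 1 fires R4, R6, R8, giving metal(obj3), penguin(m), cold(m).
Round 2 fires R5, giving has_feathers(m).
has_feathers(m) first appears in round 2.

2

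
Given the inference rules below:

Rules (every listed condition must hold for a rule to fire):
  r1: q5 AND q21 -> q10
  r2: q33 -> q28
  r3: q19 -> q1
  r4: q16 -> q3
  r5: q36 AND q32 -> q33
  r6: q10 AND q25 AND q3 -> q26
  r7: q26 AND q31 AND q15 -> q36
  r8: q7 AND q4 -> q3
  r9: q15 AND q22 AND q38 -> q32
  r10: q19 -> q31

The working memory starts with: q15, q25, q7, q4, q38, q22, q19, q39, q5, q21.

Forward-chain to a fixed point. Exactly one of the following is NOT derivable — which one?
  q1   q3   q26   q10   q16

q16

Round 1: r1 [q5 AND q21 -> q10]; r3 [q19 -> q1]; r8 [q7 AND q4 -> q3]; r9 [q15 AND q22 AND q38 -> q32]; r10 [q19 -> q31]. Adds q10, q1, q3, q32, q31.
Round 2: r6 [q10 AND q25 AND q3 -> q26]. Adds q26.
Round 3: r7 [q26 AND q31 AND q15 -> q36]. Adds q36.
Round 4: r5 [q36 AND q32 -> q33]. Adds q33.
Round 5: r2 [q33 -> q28]. Adds q28.
Derived: q3 (round 1), q26 (round 2), q10 (round 1), q1 (round 1). q16 never appears in any round.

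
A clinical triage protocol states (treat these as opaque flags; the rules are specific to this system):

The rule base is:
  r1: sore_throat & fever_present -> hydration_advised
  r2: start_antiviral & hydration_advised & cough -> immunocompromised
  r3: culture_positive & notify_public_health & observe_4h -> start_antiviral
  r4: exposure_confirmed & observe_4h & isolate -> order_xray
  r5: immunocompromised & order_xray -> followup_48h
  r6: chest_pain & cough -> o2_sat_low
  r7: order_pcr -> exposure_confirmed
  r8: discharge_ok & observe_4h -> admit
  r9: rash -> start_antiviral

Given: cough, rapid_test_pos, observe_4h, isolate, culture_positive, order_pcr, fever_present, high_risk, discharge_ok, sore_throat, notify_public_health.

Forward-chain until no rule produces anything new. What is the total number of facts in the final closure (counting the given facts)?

Round 1: r1 [sore_throat & fever_present -> hydration_advised]; r3 [culture_positive & notify_public_health & observe_4h -> start_antiviral]; r7 [order_pcr -> exposure_confirmed]; r8 [discharge_ok & observe_4h -> admit]. Adds hydration_advised, start_antiviral, exposure_confirmed, admit.
Round 2: r2 [start_antiviral & hydration_advised & cough -> immunocompromised]; r4 [exposure_confirmed & observe_4h & isolate -> order_xray]. Adds immunocompromised, order_xray.
Round 3: r5 [immunocompromised & order_xray -> followup_48h]. Adds followup_48h.
Closure: {admit, cough, culture_positive, discharge_ok, exposure_confirmed, fever_present, followup_48h, high_risk, hydration_advised, immunocompromised, isolate, notify_public_health, observe_4h, order_pcr, order_xray, rapid_test_pos, sore_throat, start_antiviral} — 18 facts.

18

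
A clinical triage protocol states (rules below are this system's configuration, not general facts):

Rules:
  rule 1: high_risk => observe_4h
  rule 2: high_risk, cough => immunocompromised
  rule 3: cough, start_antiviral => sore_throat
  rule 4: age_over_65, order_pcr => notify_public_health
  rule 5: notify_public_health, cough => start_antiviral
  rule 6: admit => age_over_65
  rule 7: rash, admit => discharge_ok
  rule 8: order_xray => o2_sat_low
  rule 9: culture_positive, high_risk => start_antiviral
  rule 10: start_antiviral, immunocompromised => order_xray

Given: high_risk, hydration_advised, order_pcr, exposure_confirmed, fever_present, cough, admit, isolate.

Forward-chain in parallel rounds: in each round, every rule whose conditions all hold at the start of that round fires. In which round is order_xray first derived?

Round 1: rule 1 [high_risk => observe_4h]; rule 2 [high_risk, cough => immunocompromised]; rule 6 [admit => age_over_65]. Adds observe_4h, immunocompromised, age_over_65.
Round 2: rule 4 [age_over_65, order_pcr => notify_public_health]. Adds notify_public_health.
Round 3: rule 5 [notify_public_health, cough => start_antiviral]. Adds start_antiviral.
Round 4: rule 3 [cough, start_antiviral => sore_throat]; rule 10 [start_antiviral, immunocompromised => order_xray]. Adds sore_throat, order_xray.
order_xray first appears in round 4.

4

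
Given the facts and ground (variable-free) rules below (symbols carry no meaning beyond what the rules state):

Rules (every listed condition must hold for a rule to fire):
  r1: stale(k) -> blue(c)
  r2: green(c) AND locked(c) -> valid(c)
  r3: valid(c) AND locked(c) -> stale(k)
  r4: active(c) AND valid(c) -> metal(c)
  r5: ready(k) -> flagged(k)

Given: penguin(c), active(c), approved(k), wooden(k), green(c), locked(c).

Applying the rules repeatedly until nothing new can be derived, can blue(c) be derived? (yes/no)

yes

Round 1: r2 [green(c) AND locked(c) -> valid(c)]. Adds valid(c).
Round 2: r3 [valid(c) AND locked(c) -> stale(k)]; r4 [active(c) AND valid(c) -> metal(c)]. Adds stale(k), metal(c).
Round 3: r1 [stale(k) -> blue(c)]. Adds blue(c).
blue(c) appears in round 3, so it is derivable.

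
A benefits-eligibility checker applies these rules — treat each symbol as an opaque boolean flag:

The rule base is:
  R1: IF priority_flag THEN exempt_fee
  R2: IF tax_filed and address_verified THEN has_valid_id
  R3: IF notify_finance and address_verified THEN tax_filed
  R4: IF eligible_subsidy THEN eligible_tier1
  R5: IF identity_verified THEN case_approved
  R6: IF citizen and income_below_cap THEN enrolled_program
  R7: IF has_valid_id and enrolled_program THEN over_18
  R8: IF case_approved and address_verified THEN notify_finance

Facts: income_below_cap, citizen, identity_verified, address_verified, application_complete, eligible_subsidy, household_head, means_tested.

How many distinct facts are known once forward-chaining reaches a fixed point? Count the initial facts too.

[1] R4 [IF eligible_subsidy THEN eligible_tier1]; R5 [IF identity_verified THEN case_approved]; R6 [IF citizen and income_below_cap THEN enrolled_program]. ⇒ new: eligible_tier1, case_approved, enrolled_program.
[2] R8 [IF case_approved and address_verified THEN notify_finance]. ⇒ new: notify_finance.
[3] R3 [IF notify_finance and address_verified THEN tax_filed]. ⇒ new: tax_filed.
[4] R2 [IF tax_filed and address_verified THEN has_valid_id]. ⇒ new: has_valid_id.
[5] R7 [IF has_valid_id and enrolled_program THEN over_18]. ⇒ new: over_18.
Closure: {address_verified, application_complete, case_approved, citizen, eligible_subsidy, eligible_tier1, enrolled_program, has_valid_id, household_head, identity_verified, income_below_cap, means_tested, notify_finance, over_18, tax_filed} — 15 facts.

15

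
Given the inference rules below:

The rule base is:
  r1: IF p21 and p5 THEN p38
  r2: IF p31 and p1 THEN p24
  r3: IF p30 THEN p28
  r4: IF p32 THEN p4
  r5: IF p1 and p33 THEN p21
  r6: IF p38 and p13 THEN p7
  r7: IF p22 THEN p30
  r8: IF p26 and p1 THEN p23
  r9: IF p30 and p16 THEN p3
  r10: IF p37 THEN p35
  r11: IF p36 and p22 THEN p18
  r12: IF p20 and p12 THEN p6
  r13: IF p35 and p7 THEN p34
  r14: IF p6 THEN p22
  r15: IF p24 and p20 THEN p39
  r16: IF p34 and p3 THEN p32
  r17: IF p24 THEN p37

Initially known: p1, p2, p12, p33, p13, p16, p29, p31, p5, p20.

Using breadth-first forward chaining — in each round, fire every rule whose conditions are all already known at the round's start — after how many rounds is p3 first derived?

[1] r2 [IF p31 and p1 THEN p24]; r5 [IF p1 and p33 THEN p21]; r12 [IF p20 and p12 THEN p6]. ⇒ new: p24, p21, p6.
[2] r1 [IF p21 and p5 THEN p38]; r14 [IF p6 THEN p22]; r15 [IF p24 and p20 THEN p39]; r17 [IF p24 THEN p37]. ⇒ new: p38, p22, p39, p37.
[3] r6 [IF p38 and p13 THEN p7]; r7 [IF p22 THEN p30]; r10 [IF p37 THEN p35]. ⇒ new: p7, p30, p35.
[4] r3 [IF p30 THEN p28]; r9 [IF p30 and p16 THEN p3]; r13 [IF p35 and p7 THEN p34]. ⇒ new: p28, p3, p34.
p3 first appears in round 4.

4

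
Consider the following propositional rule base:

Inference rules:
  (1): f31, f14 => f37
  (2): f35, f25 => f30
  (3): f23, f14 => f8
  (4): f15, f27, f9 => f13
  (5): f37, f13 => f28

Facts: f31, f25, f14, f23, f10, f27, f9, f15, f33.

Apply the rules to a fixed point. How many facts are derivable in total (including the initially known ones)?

13

Round 1 fires (1), (3), (4), giving f37, f8, f13.
Round 2 fires (5), giving f28.
Closure: {f10, f13, f14, f15, f23, f25, f27, f28, f31, f33, f37, f8, f9} — 13 facts.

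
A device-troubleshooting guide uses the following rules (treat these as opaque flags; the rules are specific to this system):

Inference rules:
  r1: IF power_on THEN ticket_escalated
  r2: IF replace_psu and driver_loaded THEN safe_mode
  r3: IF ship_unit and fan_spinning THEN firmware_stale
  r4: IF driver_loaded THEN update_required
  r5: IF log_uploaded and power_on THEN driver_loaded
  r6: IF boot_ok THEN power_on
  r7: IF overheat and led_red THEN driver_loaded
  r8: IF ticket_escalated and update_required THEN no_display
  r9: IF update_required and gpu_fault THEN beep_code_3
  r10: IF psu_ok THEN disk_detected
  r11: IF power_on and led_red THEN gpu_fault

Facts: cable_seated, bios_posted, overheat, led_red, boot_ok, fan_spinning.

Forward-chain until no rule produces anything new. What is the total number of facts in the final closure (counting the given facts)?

13

Round 1 fires r6, r7, giving power_on, driver_loaded.
Round 2 fires r1, r4, r11, giving ticket_escalated, update_required, gpu_fault.
Round 3 fires r8, r9, giving no_display, beep_code_3.
Closure: {beep_code_3, bios_posted, boot_ok, cable_seated, driver_loaded, fan_spinning, gpu_fault, led_red, no_display, overheat, power_on, ticket_escalated, update_required} — 13 facts.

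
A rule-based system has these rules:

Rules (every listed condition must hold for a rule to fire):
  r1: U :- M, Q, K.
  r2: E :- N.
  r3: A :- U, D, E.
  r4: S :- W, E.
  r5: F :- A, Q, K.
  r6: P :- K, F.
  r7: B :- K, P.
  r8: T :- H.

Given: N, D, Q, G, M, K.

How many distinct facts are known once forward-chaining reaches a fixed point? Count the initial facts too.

12

Round 1 — r1, r2, derive U, E.
Round 2 — r3, derive A.
Round 3 — r5, derive F.
Round 4 — r6, derive P.
Round 5 — r7, derive B.
Closure: {A, B, D, E, F, G, K, M, N, P, Q, U} — 12 facts.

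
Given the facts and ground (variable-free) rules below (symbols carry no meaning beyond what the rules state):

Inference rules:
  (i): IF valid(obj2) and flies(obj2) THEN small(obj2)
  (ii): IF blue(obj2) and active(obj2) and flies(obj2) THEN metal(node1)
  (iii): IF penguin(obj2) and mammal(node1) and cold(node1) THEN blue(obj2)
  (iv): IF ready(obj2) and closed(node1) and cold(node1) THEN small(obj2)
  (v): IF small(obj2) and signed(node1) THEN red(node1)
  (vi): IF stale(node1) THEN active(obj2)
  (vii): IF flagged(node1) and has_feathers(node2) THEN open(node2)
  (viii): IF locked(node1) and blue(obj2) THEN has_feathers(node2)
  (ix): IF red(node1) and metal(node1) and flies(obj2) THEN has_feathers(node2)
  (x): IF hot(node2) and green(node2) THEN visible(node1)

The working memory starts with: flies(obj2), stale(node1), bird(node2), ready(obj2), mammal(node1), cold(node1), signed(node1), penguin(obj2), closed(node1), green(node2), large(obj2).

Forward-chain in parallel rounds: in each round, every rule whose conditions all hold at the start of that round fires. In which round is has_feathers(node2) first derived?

3

Round 1: (iii) [IF penguin(obj2) and mammal(node1) and cold(node1) THEN blue(obj2)]; (iv) [IF ready(obj2) and closed(node1) and cold(node1) THEN small(obj2)]; (vi) [IF stale(node1) THEN active(obj2)]. New: blue(obj2), small(obj2), active(obj2).
Round 2: (ii) [IF blue(obj2) and active(obj2) and flies(obj2) THEN metal(node1)]; (v) [IF small(obj2) and signed(node1) THEN red(node1)]. New: metal(node1), red(node1).
Round 3: (ix) [IF red(node1) and metal(node1) and flies(obj2) THEN has_feathers(node2)]. New: has_feathers(node2).
has_feathers(node2) first appears in round 3.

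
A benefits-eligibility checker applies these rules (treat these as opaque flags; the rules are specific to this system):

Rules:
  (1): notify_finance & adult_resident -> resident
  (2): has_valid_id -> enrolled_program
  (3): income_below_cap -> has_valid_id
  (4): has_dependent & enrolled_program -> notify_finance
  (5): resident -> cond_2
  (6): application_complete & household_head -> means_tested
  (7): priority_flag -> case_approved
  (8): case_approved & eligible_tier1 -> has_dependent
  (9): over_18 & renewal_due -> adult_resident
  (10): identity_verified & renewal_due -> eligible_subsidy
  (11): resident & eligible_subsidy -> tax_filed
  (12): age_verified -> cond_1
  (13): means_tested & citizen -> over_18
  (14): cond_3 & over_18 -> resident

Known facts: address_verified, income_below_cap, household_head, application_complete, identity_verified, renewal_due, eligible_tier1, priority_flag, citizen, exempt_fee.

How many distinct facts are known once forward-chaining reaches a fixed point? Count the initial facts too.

[1] (3) [income_below_cap -> has_valid_id]; (6) [application_complete & household_head -> means_tested]; (7) [priority_flag -> case_approved]; (10) [identity_verified & renewal_due -> eligible_subsidy]. ⇒ new: has_valid_id, means_tested, case_approved, eligible_subsidy.
[2] (2) [has_valid_id -> enrolled_program]; (8) [case_approved & eligible_tier1 -> has_dependent]; (13) [means_tested & citizen -> over_18]. ⇒ new: enrolled_program, has_dependent, over_18.
[3] (4) [has_dependent & enrolled_program -> notify_finance]; (9) [over_18 & renewal_due -> adult_resident]. ⇒ new: notify_finance, adult_resident.
[4] (1) [notify_finance & adult_resident -> resident]. ⇒ new: resident.
[5] (5) [resident -> cond_2]; (11) [resident & eligible_subsidy -> tax_filed]. ⇒ new: cond_2, tax_filed.
Closure: {address_verified, adult_resident, application_complete, case_approved, citizen, cond_2, eligible_subsidy, eligible_tier1, enrolled_program, exempt_fee, has_dependent, has_valid_id, household_head, identity_verified, income_below_cap, means_tested, notify_finance, over_18, priority_flag, renewal_due, resident, tax_filed} — 22 facts.

22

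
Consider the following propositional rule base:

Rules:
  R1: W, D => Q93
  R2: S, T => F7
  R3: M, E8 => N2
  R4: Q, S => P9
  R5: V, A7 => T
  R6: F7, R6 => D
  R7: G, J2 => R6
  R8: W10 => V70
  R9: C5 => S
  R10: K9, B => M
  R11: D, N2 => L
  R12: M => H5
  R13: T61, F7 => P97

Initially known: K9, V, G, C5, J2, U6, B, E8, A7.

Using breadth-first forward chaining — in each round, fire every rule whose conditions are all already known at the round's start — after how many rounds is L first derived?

4

[1] R5 [V, A7 => T]; R7 [G, J2 => R6]; R9 [C5 => S]; R10 [K9, B => M]. ⇒ new: T, R6, S, M.
[2] R2 [S, T => F7]; R3 [M, E8 => N2]; R12 [M => H5]. ⇒ new: F7, N2, H5.
[3] R6 [F7, R6 => D]. ⇒ new: D.
[4] R11 [D, N2 => L]. ⇒ new: L.
L first appears in round 4.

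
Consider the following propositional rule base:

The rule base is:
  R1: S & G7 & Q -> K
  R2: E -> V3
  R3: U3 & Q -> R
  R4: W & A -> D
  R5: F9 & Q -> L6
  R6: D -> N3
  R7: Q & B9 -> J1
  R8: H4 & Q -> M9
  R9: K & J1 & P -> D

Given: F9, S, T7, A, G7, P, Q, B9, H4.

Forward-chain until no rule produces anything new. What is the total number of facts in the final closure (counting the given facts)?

Round 1 — R1, R5, R7, R8, derive K, L6, J1, M9.
Round 2 — R9, derive D.
Round 3 — R6, derive N3.
Closure: {A, B9, D, F9, G7, H4, J1, K, L6, M9, N3, P, Q, S, T7} — 15 facts.

15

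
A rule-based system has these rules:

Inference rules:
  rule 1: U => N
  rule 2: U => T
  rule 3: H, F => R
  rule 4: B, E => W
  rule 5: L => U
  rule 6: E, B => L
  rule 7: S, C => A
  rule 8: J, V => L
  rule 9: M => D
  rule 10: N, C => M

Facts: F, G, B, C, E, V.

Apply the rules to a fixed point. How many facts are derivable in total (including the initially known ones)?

Round 1: rule 4 [B, E => W]; rule 6 [E, B => L]. Adds W, L.
Round 2: rule 5 [L => U]. Adds U.
Round 3: rule 1 [U => N]; rule 2 [U => T]. Adds N, T.
Round 4: rule 10 [N, C => M]. Adds M.
Round 5: rule 9 [M => D]. Adds D.
Closure: {B, C, D, E, F, G, L, M, N, T, U, V, W} — 13 facts.

13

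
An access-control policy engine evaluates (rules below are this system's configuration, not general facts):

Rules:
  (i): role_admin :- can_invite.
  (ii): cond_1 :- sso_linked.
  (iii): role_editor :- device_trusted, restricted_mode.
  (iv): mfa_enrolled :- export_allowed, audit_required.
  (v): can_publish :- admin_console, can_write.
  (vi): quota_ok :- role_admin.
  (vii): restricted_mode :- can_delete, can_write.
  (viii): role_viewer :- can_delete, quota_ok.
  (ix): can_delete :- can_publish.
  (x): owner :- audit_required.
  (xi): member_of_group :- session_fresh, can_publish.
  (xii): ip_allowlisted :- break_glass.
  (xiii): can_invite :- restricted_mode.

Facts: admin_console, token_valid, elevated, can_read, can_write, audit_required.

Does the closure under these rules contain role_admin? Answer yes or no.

yes

Round 1 fires (v), (x), giving can_publish, owner.
Round 2 fires (ix), giving can_delete.
Round 3 fires (vii), giving restricted_mode.
Round 4 fires (xiii), giving can_invite.
Round 5 fires (i), giving role_admin.
Round 6 fires (vi), giving quota_ok.
Round 7 fires (viii), giving role_viewer.
role_admin appears in round 5, so it is derivable.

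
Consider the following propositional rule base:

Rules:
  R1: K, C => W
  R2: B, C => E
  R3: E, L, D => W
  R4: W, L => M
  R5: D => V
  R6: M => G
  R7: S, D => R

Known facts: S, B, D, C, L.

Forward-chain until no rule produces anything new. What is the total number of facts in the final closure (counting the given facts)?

11

Round 1: R2 [B, C => E]; R5 [D => V]; R7 [S, D => R]. Adds E, V, R.
Round 2: R3 [E, L, D => W]. Adds W.
Round 3: R4 [W, L => M]. Adds M.
Round 4: R6 [M => G]. Adds G.
Closure: {B, C, D, E, G, L, M, R, S, V, W} — 11 facts.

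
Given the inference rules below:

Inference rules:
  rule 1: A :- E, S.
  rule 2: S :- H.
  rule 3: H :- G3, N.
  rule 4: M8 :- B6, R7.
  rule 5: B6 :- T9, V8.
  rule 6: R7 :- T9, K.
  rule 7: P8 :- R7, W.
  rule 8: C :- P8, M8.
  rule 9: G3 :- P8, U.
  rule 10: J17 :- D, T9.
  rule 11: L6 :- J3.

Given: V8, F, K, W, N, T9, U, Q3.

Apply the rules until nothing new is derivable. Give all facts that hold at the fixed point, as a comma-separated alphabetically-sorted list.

Round 1 fires rule 5, rule 6, giving B6, R7.
Round 2 fires rule 4, rule 7, giving M8, P8.
Round 3 fires rule 8, rule 9, giving C, G3.
Round 4 fires rule 3, giving H.
Round 5 fires rule 2, giving S.

B6, C, F, G3, H, K, M8, N, P8, Q3, R7, S, T9, U, V8, W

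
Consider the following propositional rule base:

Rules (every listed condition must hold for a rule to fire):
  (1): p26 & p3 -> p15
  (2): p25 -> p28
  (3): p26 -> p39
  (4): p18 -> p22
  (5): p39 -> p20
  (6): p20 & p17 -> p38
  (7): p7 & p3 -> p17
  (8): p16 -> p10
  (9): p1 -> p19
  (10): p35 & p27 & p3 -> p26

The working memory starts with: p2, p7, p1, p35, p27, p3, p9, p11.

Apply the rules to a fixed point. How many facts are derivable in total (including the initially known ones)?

15

Round 1: (7) [p7 & p3 -> p17]; (9) [p1 -> p19]; (10) [p35 & p27 & p3 -> p26]. New: p17, p19, p26.
Round 2: (1) [p26 & p3 -> p15]; (3) [p26 -> p39]. New: p15, p39.
Round 3: (5) [p39 -> p20]. New: p20.
Round 4: (6) [p20 & p17 -> p38]. New: p38.
Closure: {p1, p11, p15, p17, p19, p2, p20, p26, p27, p3, p35, p38, p39, p7, p9} — 15 facts.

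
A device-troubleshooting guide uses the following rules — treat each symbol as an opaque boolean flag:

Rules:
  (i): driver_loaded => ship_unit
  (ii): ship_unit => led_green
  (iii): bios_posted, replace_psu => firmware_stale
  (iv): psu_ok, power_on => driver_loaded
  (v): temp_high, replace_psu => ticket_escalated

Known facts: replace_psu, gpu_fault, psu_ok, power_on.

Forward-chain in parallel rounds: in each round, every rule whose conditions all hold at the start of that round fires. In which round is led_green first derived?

3

[1] (iv) [psu_ok, power_on => driver_loaded]. ⇒ new: driver_loaded.
[2] (i) [driver_loaded => ship_unit]. ⇒ new: ship_unit.
[3] (ii) [ship_unit => led_green]. ⇒ new: led_green.
led_green first appears in round 3.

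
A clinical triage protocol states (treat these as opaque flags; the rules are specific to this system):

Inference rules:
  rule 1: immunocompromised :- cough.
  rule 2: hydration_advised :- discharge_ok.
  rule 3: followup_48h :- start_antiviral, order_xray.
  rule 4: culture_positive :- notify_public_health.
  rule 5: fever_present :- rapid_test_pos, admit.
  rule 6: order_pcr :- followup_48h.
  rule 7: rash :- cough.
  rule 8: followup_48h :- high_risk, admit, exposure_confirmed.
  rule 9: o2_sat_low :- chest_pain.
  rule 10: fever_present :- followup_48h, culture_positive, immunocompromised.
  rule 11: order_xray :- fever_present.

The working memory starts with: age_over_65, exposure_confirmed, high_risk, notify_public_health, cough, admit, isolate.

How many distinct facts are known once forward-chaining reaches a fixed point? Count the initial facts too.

14

Round 1: rule 1 [immunocompromised :- cough.]; rule 4 [culture_positive :- notify_public_health.]; rule 7 [rash :- cough.]; rule 8 [followup_48h :- high_risk, admit, exposure_confirmed.]. New: immunocompromised, culture_positive, rash, followup_48h.
Round 2: rule 6 [order_pcr :- followup_48h.]; rule 10 [fever_present :- followup_48h, culture_positive, immunocompromised.]. New: order_pcr, fever_present.
Round 3: rule 11 [order_xray :- fever_present.]. New: order_xray.
Closure: {admit, age_over_65, cough, culture_positive, exposure_confirmed, fever_present, followup_48h, high_risk, immunocompromised, isolate, notify_public_health, order_pcr, order_xray, rash} — 14 facts.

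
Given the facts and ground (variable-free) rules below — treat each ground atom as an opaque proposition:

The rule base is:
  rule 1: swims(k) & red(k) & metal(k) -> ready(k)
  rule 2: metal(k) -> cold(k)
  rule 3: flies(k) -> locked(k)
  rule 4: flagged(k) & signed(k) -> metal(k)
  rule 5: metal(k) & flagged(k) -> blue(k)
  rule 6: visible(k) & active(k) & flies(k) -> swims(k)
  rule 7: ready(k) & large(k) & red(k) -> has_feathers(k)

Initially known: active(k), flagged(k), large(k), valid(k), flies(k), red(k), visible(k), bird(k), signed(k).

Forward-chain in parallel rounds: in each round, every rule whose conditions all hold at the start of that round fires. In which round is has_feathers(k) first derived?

3

Round 1 — rule 3, rule 4, rule 6, derive locked(k), metal(k), swims(k).
Round 2 — rule 1, rule 2, rule 5, derive ready(k), cold(k), blue(k).
Round 3 — rule 7, derive has_feathers(k).
has_feathers(k) first appears in round 3.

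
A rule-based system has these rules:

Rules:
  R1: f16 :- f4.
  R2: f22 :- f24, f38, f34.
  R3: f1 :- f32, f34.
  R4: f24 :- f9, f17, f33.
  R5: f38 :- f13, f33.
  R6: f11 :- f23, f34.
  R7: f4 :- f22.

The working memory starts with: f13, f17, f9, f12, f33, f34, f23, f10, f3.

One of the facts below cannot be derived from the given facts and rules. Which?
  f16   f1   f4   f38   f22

Round 1 — R4, R5, R6, derive f24, f38, f11.
Round 2 — R2, derive f22.
Round 3 — R7, derive f4.
Round 4 — R1, derive f16.
Derived: f16 (round 4), f38 (round 1), f22 (round 2), f4 (round 3). f1 never appears in any round.

f1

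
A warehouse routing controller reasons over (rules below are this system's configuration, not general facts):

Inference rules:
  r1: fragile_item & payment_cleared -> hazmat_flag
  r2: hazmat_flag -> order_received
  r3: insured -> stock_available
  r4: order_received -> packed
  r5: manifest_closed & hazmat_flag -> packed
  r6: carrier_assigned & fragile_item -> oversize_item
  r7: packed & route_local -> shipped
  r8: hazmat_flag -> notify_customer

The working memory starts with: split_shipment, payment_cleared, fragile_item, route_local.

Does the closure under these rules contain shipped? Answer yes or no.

yes

Round 1 fires r1, giving hazmat_flag.
Round 2 fires r2, r8, giving order_received, notify_customer.
Round 3 fires r4, giving packed.
Round 4 fires r7, giving shipped.
shipped appears in round 4, so it is derivable.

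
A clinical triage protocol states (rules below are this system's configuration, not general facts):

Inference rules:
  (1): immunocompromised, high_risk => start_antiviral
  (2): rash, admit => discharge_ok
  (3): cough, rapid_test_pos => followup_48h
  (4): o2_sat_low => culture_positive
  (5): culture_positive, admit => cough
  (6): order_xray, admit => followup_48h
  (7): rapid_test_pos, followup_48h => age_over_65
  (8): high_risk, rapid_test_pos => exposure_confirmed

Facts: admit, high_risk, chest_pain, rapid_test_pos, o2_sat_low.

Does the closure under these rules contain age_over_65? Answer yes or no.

Round 1: (4) [o2_sat_low => culture_positive]; (8) [high_risk, rapid_test_pos => exposure_confirmed]. Adds culture_positive, exposure_confirmed.
Round 2: (5) [culture_positive, admit => cough]. Adds cough.
Round 3: (3) [cough, rapid_test_pos => followup_48h]. Adds followup_48h.
Round 4: (7) [rapid_test_pos, followup_48h => age_over_65]. Adds age_over_65.
age_over_65 appears in round 4, so it is derivable.

yes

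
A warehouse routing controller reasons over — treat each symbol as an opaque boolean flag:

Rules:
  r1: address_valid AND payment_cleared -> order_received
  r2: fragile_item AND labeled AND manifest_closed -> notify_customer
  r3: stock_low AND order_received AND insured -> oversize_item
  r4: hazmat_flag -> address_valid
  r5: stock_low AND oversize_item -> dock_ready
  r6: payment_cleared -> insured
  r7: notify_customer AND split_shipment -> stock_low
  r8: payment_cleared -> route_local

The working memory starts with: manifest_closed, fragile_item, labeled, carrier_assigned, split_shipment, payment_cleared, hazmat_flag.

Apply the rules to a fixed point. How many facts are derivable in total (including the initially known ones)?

Round 1: r2 [fragile_item AND labeled AND manifest_closed -> notify_customer]; r4 [hazmat_flag -> address_valid]; r6 [payment_cleared -> insured]; r8 [payment_cleared -> route_local]. New: notify_customer, address_valid, insured, route_local.
Round 2: r1 [address_valid AND payment_cleared -> order_received]; r7 [notify_customer AND split_shipment -> stock_low]. New: order_received, stock_low.
Round 3: r3 [stock_low AND order_received AND insured -> oversize_item]. New: oversize_item.
Round 4: r5 [stock_low AND oversize_item -> dock_ready]. New: dock_ready.
Closure: {address_valid, carrier_assigned, dock_ready, fragile_item, hazmat_flag, insured, labeled, manifest_closed, notify_customer, order_received, oversize_item, payment_cleared, route_local, split_shipment, stock_low} — 15 facts.

15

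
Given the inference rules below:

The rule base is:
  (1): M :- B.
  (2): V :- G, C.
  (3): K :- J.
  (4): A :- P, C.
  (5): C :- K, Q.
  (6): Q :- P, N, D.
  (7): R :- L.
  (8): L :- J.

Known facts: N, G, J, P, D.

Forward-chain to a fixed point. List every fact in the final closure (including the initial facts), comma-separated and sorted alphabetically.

A, C, D, G, J, K, L, N, P, Q, R, V

Round 1 fires (3), (6), (8), giving K, Q, L.
Round 2 fires (5), (7), giving C, R.
Round 3 fires (2), (4), giving V, A.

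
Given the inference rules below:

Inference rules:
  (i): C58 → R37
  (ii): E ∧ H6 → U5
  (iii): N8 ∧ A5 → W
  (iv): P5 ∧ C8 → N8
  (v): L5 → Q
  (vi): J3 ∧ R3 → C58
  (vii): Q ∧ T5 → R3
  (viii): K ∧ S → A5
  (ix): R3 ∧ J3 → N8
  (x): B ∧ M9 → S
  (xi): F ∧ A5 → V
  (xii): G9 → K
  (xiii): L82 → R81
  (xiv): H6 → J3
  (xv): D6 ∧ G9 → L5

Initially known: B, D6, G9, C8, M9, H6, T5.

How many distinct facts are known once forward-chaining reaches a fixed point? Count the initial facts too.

Round 1: (x) [B ∧ M9 → S]; (xii) [G9 → K]; (xiv) [H6 → J3]; (xv) [D6 ∧ G9 → L5]. Adds S, K, J3, L5.
Round 2: (v) [L5 → Q]; (viii) [K ∧ S → A5]. Adds Q, A5.
Round 3: (vii) [Q ∧ T5 → R3]. Adds R3.
Round 4: (vi) [J3 ∧ R3 → C58]; (ix) [R3 ∧ J3 → N8]. Adds C58, N8.
Round 5: (i) [C58 → R37]; (iii) [N8 ∧ A5 → W]. Adds R37, W.
Closure: {A5, B, C58, C8, D6, G9, H6, J3, K, L5, M9, N8, Q, R3, R37, S, T5, W} — 18 facts.

18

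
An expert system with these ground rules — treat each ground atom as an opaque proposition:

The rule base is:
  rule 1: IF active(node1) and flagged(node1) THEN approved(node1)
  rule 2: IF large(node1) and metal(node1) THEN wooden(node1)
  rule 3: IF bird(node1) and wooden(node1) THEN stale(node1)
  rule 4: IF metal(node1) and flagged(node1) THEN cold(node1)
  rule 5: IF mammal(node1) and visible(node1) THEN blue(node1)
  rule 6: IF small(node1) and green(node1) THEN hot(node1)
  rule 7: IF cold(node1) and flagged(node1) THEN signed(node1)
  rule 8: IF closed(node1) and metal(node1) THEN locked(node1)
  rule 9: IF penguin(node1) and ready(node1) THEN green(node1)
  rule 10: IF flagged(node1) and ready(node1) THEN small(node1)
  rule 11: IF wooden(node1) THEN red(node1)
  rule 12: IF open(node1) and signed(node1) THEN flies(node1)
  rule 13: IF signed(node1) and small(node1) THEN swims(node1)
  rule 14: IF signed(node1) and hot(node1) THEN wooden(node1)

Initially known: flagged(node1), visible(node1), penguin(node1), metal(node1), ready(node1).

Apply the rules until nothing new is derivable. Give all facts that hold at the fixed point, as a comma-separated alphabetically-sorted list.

cold(node1), flagged(node1), green(node1), hot(node1), metal(node1), penguin(node1), ready(node1), red(node1), signed(node1), small(node1), swims(node1), visible(node1), wooden(node1)

[1] rule 4 [IF metal(node1) and flagged(node1) THEN cold(node1)]; rule 9 [IF penguin(node1) and ready(node1) THEN green(node1)]; rule 10 [IF flagged(node1) and ready(node1) THEN small(node1)]. ⇒ new: cold(node1), green(node1), small(node1).
[2] rule 6 [IF small(node1) and green(node1) THEN hot(node1)]; rule 7 [IF cold(node1) and flagged(node1) THEN signed(node1)]. ⇒ new: hot(node1), signed(node1).
[3] rule 13 [IF signed(node1) and small(node1) THEN swims(node1)]; rule 14 [IF signed(node1) and hot(node1) THEN wooden(node1)]. ⇒ new: swims(node1), wooden(node1).
[4] rule 11 [IF wooden(node1) THEN red(node1)]. ⇒ new: red(node1).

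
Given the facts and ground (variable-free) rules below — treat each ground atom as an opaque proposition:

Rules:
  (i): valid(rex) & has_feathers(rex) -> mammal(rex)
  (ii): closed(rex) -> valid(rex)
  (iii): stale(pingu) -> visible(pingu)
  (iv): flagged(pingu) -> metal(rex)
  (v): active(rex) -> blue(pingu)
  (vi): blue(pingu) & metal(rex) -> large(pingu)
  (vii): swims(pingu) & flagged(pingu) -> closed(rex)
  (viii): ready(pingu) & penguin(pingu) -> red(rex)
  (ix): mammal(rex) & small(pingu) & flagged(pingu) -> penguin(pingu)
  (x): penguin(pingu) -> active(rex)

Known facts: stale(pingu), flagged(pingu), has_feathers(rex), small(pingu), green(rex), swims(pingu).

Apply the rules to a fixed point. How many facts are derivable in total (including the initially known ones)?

Round 1: (iii) [stale(pingu) -> visible(pingu)]; (iv) [flagged(pingu) -> metal(rex)]; (vii) [swims(pingu) & flagged(pingu) -> closed(rex)]. New: visible(pingu), metal(rex), closed(rex).
Round 2: (ii) [closed(rex) -> valid(rex)]. New: valid(rex).
Round 3: (i) [valid(rex) & has_feathers(rex) -> mammal(rex)]. New: mammal(rex).
Round 4: (ix) [mammal(rex) & small(pingu) & flagged(pingu) -> penguin(pingu)]. New: penguin(pingu).
Round 5: (x) [penguin(pingu) -> active(rex)]. New: active(rex).
Round 6: (v) [active(rex) -> blue(pingu)]. New: blue(pingu).
Round 7: (vi) [blue(pingu) & metal(rex) -> large(pingu)]. New: large(pingu).
Closure: {active(rex), blue(pingu), closed(rex), flagged(pingu), green(rex), has_feathers(rex), large(pingu), mammal(rex), metal(rex), penguin(pingu), small(pingu), stale(pingu), swims(pingu), valid(rex), visible(pingu)} — 15 facts.

15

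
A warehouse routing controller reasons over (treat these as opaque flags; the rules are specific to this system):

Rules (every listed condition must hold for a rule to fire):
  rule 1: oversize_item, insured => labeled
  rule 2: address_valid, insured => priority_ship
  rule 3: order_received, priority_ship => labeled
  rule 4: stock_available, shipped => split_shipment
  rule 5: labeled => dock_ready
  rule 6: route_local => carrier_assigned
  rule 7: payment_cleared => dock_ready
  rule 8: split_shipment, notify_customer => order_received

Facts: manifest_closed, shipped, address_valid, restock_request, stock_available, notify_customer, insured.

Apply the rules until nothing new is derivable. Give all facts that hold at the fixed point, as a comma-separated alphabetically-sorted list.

address_valid, dock_ready, insured, labeled, manifest_closed, notify_customer, order_received, priority_ship, restock_request, shipped, split_shipment, stock_available

Round 1: rule 2 [address_valid, insured => priority_ship]; rule 4 [stock_available, shipped => split_shipment]. New: priority_ship, split_shipment.
Round 2: rule 8 [split_shipment, notify_customer => order_received]. New: order_received.
Round 3: rule 3 [order_received, priority_ship => labeled]. New: labeled.
Round 4: rule 5 [labeled => dock_ready]. New: dock_ready.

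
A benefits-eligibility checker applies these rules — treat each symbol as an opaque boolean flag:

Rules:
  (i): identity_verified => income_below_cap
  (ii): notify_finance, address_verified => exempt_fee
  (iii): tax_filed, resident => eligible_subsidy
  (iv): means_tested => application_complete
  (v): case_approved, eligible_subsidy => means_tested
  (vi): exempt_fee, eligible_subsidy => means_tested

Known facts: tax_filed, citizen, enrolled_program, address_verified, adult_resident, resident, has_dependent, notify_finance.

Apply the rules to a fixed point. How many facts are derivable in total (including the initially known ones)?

12

Round 1: (ii) [notify_finance, address_verified => exempt_fee]; (iii) [tax_filed, resident => eligible_subsidy]. Adds exempt_fee, eligible_subsidy.
Round 2: (vi) [exempt_fee, eligible_subsidy => means_tested]. Adds means_tested.
Round 3: (iv) [means_tested => application_complete]. Adds application_complete.
Closure: {address_verified, adult_resident, application_complete, citizen, eligible_subsidy, enrolled_program, exempt_fee, has_dependent, means_tested, notify_finance, resident, tax_filed} — 12 facts.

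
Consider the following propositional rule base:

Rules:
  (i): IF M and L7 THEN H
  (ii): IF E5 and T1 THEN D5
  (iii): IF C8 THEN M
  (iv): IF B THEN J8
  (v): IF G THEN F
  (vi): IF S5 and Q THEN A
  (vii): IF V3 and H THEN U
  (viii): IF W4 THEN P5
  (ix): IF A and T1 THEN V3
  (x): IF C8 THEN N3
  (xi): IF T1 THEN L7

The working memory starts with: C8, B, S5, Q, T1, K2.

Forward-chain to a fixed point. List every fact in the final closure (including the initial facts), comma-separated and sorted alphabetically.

A, B, C8, H, J8, K2, L7, M, N3, Q, S5, T1, U, V3

Round 1: (iii) [IF C8 THEN M]; (iv) [IF B THEN J8]; (vi) [IF S5 and Q THEN A]; (x) [IF C8 THEN N3]; (xi) [IF T1 THEN L7]. New: M, J8, A, N3, L7.
Round 2: (i) [IF M and L7 THEN H]; (ix) [IF A and T1 THEN V3]. New: H, V3.
Round 3: (vii) [IF V3 and H THEN U]. New: U.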